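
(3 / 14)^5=243 / 537824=0.00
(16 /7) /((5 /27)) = 432 /35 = 12.34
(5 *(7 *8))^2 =78400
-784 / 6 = -392 / 3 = -130.67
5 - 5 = 0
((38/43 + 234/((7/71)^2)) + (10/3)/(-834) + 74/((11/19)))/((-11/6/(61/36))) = -42805189772561/1913632182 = -22368.56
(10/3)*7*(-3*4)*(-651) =182280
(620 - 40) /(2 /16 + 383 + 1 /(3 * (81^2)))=1.51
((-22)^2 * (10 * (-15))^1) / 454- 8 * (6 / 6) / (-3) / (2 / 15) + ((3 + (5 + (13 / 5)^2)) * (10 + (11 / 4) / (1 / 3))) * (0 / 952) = -31760 / 227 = -139.91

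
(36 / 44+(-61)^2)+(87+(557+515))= 53689 / 11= 4880.82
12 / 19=0.63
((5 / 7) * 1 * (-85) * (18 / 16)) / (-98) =3825 / 5488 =0.70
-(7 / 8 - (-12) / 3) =-39 / 8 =-4.88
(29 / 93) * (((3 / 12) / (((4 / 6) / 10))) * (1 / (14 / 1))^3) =145 / 340256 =0.00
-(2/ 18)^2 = -1/ 81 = -0.01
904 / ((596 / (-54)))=-12204 / 149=-81.91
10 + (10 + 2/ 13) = 262/ 13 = 20.15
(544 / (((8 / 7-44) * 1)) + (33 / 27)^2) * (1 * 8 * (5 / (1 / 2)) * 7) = -2540048 / 405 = -6271.72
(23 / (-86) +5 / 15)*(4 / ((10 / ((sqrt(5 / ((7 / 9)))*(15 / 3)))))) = 17*sqrt(35) / 301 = 0.33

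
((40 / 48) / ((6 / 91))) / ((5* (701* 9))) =91 / 227124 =0.00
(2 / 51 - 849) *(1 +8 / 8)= -86594 / 51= -1697.92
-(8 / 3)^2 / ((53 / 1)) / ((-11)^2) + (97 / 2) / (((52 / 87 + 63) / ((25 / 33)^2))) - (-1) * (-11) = -6746825891 / 638696322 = -10.56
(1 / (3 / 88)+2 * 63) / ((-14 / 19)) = -210.81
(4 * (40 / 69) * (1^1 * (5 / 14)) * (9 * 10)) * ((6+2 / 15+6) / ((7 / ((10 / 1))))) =208000 / 161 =1291.93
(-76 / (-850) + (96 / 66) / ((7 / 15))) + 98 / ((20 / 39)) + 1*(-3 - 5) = 12193747 / 65450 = 186.31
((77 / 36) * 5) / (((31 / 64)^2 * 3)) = 15.19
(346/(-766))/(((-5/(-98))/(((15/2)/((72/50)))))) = -211925/4596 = -46.11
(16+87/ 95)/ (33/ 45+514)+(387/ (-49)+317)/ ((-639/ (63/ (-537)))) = 501224989/ 5593192773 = 0.09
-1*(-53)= 53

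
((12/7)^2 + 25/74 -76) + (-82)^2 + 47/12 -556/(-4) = 147814469/21756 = 6794.19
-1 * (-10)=10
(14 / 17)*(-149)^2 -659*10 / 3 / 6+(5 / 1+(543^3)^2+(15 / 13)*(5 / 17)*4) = 50983982999564885149 / 1989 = 25632972850459972.42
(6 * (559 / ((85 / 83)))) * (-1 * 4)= -1113528 / 85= -13100.33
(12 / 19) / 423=4 / 2679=0.00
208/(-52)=-4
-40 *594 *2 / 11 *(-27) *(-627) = -73133280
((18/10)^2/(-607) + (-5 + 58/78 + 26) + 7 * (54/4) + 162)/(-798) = -47048101/134936100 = -0.35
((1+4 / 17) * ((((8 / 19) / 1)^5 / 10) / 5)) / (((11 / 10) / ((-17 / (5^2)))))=-0.00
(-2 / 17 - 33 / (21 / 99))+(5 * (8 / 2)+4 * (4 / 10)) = -134.09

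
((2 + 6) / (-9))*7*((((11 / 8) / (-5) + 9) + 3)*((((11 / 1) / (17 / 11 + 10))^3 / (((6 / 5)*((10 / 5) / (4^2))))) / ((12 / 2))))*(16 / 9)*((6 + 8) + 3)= -2118.79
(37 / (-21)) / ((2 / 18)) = -111 / 7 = -15.86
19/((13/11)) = 209/13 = 16.08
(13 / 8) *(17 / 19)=221 / 152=1.45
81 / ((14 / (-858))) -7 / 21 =-104254 / 21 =-4964.48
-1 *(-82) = 82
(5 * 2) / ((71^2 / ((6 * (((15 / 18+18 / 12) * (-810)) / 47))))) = -113400 / 236927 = -0.48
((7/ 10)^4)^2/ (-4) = -5764801/ 400000000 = -0.01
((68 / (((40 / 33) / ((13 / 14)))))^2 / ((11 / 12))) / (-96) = -4835259 / 156800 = -30.84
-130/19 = -6.84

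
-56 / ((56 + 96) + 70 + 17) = -56 / 239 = -0.23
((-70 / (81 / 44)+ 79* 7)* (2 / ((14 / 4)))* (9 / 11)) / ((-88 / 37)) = -220483 / 2178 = -101.23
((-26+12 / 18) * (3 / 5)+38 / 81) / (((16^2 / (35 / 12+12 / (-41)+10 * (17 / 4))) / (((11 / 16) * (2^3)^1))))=-728481413 / 51010560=-14.28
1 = 1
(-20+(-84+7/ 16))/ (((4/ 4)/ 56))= -11599/ 2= -5799.50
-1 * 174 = -174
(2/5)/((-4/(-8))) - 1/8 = 27/40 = 0.68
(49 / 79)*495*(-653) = -15838515 / 79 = -200487.53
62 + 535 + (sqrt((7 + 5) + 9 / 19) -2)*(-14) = 625 -14*sqrt(4503) / 19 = 575.55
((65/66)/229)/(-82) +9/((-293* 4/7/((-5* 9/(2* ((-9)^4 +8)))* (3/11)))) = -10652875/4770788329032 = -0.00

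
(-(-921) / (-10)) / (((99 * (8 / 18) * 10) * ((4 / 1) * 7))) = -921 / 123200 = -0.01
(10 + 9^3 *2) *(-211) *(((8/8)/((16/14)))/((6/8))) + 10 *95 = -1081268/3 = -360422.67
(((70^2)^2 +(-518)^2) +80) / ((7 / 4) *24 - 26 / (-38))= 461289676 / 811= 568791.22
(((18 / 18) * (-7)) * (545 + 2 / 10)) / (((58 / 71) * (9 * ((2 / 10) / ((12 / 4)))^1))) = -23359 / 3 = -7786.33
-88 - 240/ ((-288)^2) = -152069/ 1728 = -88.00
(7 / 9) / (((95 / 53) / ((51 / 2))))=6307 / 570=11.06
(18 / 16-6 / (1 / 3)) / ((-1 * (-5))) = -27 / 8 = -3.38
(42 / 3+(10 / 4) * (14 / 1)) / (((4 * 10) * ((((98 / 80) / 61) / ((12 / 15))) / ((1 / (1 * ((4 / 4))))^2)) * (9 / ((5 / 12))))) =61 / 27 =2.26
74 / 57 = 1.30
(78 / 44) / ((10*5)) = 39 / 1100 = 0.04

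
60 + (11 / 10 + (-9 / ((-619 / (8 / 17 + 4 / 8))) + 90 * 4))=22156919 / 52615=421.11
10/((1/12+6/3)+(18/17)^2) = 34680/11113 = 3.12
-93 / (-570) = 0.16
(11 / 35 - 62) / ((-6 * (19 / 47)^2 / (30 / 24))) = 4769231 / 60648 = 78.64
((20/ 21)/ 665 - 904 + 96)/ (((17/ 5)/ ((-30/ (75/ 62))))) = 279835760/ 47481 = 5893.64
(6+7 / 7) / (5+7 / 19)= 133 / 102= 1.30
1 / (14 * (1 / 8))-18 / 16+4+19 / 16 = 519 / 112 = 4.63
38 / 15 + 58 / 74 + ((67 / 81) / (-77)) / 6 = 22952239 / 6923070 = 3.32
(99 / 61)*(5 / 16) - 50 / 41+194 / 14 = 3682017 / 280112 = 13.14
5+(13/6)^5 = 410173/7776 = 52.75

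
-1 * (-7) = 7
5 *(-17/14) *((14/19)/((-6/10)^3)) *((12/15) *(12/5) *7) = 47600/171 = 278.36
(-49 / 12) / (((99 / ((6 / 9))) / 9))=-49 / 198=-0.25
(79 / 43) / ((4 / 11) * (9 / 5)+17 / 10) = 8690 / 11137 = 0.78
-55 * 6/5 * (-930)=61380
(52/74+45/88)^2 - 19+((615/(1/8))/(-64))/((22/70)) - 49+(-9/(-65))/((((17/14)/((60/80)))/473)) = -3170901276199/11714697280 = -270.68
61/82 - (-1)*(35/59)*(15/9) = 25147/14514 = 1.73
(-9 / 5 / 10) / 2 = -9 / 100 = -0.09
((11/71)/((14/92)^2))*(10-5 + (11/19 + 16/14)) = 20808744/462707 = 44.97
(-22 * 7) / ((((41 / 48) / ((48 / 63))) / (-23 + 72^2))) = -29066752 / 41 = -708945.17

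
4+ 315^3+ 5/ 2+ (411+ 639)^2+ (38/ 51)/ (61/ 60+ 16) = 1123288856911/ 34714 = 32358381.54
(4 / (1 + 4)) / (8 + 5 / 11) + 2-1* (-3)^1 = 2369 / 465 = 5.09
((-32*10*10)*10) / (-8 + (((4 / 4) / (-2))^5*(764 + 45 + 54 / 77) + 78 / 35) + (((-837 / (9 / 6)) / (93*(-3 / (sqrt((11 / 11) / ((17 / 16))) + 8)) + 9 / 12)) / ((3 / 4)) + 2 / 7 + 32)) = -1967547144442880000 / 1395935880902477 + 56011348377600000*sqrt(17) / 1395935880902477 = -1244.04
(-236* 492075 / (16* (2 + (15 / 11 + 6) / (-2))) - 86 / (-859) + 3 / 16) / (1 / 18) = 19751572951749 / 254264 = 77681358.56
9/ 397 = 0.02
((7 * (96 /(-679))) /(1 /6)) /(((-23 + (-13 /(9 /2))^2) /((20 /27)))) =34560 /115139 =0.30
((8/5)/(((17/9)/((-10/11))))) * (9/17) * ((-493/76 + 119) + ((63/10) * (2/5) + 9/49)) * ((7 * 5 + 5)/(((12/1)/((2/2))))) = -156.57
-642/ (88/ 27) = -8667/ 44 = -196.98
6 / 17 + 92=1570 / 17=92.35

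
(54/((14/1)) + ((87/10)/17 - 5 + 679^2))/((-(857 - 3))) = -548638039/1016260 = -539.86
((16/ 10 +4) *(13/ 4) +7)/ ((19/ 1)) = 1.33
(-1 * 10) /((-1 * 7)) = 10 /7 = 1.43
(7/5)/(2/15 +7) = 0.20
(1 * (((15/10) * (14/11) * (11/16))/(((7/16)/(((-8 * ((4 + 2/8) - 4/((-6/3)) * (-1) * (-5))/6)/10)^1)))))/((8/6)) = -171/40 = -4.28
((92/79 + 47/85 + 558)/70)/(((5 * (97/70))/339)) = 1274132517/3256775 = 391.23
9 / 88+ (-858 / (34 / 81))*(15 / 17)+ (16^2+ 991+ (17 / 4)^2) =-27386019 / 50864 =-538.42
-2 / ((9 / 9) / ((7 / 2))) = -7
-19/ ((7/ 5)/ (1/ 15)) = -19/ 21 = -0.90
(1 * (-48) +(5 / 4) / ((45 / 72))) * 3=-138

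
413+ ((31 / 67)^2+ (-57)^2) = 16439679 / 4489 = 3662.21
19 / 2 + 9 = 37 / 2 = 18.50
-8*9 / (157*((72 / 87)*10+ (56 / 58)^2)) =-7569 / 151976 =-0.05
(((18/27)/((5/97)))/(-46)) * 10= -194/69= -2.81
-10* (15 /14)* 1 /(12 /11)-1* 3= -359 /28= -12.82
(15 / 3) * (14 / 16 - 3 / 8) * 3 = 15 / 2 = 7.50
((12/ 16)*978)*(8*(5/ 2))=14670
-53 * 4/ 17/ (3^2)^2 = -212/ 1377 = -0.15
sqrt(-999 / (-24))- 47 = -47 + 3 * sqrt(74) / 4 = -40.55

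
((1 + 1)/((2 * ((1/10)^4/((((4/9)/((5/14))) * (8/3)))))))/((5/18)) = 358400/3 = 119466.67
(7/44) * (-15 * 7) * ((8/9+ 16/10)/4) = -343/33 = -10.39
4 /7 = 0.57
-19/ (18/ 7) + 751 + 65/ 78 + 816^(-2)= 495692801/ 665856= 744.44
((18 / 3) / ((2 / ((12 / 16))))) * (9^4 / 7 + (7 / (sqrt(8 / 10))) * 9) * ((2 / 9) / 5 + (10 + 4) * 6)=119133 * sqrt(5) / 20 + 12406851 / 70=190560.20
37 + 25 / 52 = 1949 / 52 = 37.48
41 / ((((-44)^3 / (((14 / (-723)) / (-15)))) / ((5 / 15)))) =-287 / 1385730720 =-0.00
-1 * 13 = -13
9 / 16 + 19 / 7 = 367 / 112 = 3.28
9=9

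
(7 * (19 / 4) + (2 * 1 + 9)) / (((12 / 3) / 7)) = 1239 / 16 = 77.44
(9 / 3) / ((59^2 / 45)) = 135 / 3481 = 0.04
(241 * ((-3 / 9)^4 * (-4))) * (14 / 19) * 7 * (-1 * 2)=188944 / 1539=122.77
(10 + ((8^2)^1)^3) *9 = 2359386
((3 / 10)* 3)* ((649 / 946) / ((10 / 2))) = 531 / 4300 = 0.12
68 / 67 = 1.01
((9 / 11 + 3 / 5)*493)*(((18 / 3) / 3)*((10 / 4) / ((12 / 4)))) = 12818 / 11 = 1165.27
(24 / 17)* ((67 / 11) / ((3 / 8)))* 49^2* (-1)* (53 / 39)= -545660864 / 7293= -74819.81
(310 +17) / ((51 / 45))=4905 / 17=288.53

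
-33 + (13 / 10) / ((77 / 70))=-350 / 11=-31.82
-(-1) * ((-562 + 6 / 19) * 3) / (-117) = 10672 / 741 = 14.40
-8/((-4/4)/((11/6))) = 44/3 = 14.67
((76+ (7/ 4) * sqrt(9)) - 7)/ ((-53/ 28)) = -2079/ 53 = -39.23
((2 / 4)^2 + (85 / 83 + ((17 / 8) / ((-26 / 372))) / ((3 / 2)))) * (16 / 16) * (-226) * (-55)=-509524345 / 2158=-236109.52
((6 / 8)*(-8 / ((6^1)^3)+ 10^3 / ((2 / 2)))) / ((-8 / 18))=-26999 / 16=-1687.44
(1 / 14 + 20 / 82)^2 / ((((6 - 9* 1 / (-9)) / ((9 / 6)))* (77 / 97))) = 9533451 / 355175128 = 0.03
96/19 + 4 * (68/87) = 13520/1653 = 8.18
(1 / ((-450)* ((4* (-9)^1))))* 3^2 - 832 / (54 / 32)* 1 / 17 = -2662349 / 91800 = -29.00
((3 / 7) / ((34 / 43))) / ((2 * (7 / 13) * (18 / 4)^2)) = 559 / 22491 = 0.02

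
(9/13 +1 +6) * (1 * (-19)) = -1900/13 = -146.15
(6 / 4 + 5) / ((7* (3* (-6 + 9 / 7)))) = -13 / 198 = -0.07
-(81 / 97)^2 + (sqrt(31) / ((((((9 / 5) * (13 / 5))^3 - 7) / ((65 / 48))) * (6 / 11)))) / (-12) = -6561 / 9409 - 1015625 * sqrt(31) / 468834048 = -0.71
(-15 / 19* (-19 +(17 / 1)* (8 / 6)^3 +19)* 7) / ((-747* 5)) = 0.06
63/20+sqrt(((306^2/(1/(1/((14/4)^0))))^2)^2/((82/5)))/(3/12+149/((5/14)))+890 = 17863/20+29225668320 * sqrt(410)/114103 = 5187213.23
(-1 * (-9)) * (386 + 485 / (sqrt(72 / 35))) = 1455 * sqrt(70) / 4 + 3474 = 6517.35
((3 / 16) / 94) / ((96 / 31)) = 31 / 48128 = 0.00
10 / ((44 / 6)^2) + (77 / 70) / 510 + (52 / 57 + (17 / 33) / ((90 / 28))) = 133029731 / 105524100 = 1.26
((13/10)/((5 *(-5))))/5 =-13/1250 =-0.01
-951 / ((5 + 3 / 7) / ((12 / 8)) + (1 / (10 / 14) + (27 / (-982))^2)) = -96292573020 / 508275293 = -189.45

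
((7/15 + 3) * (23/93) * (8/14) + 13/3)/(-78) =-3623/58590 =-0.06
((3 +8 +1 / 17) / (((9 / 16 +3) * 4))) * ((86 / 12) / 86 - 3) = -6580 / 2907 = -2.26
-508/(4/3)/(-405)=127/135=0.94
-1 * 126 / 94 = -63 / 47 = -1.34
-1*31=-31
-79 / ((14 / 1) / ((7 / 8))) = -79 / 16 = -4.94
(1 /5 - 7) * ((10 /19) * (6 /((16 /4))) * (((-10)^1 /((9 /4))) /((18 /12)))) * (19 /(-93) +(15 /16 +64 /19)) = 19713370 /302157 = 65.24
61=61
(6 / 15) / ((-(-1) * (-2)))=-1 / 5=-0.20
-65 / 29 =-2.24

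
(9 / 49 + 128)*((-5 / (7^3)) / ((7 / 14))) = -62810 / 16807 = -3.74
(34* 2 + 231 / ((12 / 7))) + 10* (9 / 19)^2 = 296011 / 1444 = 204.99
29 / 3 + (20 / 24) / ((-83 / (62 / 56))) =9.66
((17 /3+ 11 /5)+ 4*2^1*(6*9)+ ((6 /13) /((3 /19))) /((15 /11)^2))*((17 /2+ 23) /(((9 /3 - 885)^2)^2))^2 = 161401 /134947069192894761129600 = 0.00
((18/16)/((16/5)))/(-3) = -15/128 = -0.12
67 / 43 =1.56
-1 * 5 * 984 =-4920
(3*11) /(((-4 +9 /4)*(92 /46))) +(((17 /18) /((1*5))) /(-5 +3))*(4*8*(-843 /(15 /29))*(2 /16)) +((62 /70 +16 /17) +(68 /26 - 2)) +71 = 236592121 /348075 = 679.72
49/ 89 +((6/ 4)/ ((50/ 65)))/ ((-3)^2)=4097/ 5340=0.77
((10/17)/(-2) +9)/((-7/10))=-1480/119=-12.44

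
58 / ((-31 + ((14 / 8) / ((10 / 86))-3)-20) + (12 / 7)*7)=-2.15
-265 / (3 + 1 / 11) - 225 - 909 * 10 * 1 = -319625 / 34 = -9400.74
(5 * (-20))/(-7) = 14.29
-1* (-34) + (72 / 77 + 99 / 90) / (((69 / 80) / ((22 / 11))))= 205714 / 5313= 38.72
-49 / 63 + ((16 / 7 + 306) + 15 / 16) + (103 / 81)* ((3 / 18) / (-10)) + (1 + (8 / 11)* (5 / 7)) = 463948561 / 1496880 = 309.94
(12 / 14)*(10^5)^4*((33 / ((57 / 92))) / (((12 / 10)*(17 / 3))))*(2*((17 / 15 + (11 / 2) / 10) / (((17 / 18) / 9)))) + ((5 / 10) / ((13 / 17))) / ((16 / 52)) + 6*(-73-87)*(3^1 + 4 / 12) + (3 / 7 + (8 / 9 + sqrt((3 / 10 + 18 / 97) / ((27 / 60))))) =sqrt(91374) / 291 + 8515719771428571427307663155 / 395352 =21539589458074251369180.06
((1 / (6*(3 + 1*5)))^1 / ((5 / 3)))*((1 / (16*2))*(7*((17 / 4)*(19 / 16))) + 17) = 37077 / 163840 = 0.23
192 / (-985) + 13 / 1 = 12613 / 985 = 12.81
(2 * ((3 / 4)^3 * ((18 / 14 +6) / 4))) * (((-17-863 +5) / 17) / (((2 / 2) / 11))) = -111375 / 128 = -870.12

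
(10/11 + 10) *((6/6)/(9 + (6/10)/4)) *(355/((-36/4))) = -284000/6039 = -47.03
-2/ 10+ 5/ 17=0.09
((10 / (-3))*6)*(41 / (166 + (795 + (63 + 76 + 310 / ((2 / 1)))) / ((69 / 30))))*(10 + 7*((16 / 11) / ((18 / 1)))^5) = -448392890035690 / 34967904134823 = -12.82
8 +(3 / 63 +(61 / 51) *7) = 1954 / 119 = 16.42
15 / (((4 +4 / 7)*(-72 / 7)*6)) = -245 / 4608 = -0.05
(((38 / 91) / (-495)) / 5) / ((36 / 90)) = -19 / 45045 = -0.00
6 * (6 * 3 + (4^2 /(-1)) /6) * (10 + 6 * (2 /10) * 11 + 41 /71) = 776572 /355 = 2187.53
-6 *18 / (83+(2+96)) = -108 / 181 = -0.60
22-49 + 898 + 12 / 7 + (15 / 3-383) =3463 / 7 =494.71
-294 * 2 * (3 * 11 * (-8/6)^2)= -34496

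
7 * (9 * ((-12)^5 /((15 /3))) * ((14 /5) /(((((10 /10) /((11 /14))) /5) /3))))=-103464345.60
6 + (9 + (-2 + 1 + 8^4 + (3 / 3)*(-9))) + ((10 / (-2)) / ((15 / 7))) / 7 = 12302 / 3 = 4100.67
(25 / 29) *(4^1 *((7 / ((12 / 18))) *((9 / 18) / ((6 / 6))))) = 525 / 29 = 18.10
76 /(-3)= -76 /3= -25.33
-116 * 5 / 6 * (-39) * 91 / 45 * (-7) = -480298 / 9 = -53366.44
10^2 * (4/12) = 100/3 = 33.33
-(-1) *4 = 4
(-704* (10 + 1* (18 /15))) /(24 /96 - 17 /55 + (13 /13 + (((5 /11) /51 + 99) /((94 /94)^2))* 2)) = -39.63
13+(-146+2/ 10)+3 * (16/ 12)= -644/ 5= -128.80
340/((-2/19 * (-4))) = 1615/2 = 807.50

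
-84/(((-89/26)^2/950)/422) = -22764705600/7921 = -2873968.64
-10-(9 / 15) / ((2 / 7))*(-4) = -8 / 5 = -1.60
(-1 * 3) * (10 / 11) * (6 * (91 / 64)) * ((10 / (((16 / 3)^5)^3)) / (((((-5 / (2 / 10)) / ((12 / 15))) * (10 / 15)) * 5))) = 35255264499 / 1268213655067531673600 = 0.00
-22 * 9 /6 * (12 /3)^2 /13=-528 /13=-40.62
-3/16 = -0.19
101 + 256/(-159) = 15803/159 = 99.39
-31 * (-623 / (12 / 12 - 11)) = -19313 / 10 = -1931.30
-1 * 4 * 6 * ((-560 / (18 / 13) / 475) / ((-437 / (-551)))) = 168896 / 6555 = 25.77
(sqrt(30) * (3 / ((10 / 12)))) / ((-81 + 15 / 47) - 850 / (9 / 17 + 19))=-140436 * sqrt(30) / 4845235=-0.16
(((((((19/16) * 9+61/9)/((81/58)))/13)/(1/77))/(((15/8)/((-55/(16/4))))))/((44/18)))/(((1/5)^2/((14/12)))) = -982799125/151632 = -6481.48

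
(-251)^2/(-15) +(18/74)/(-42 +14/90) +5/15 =-4389000391/1045065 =-4199.74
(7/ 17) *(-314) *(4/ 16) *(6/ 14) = -471/ 34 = -13.85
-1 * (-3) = 3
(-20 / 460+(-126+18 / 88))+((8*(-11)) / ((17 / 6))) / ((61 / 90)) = -180151153 / 1049444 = -171.66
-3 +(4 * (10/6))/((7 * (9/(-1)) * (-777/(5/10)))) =-440549/146853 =-3.00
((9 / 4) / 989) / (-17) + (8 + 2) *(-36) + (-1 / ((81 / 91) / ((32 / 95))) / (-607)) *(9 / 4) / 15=-188475028891519 / 523541688300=-360.00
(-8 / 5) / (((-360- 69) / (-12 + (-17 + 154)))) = 200 / 429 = 0.47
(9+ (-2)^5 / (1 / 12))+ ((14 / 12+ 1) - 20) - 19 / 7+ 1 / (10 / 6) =-82939 / 210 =-394.95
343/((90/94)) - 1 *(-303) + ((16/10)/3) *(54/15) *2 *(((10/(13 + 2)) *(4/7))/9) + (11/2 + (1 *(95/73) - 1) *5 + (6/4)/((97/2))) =14909760667/22305150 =668.44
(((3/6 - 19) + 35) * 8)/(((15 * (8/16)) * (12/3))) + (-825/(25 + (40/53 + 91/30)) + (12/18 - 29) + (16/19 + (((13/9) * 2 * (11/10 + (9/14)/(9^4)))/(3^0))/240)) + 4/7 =-51.16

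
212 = 212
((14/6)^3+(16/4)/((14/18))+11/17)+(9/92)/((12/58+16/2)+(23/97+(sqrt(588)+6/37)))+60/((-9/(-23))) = 682469837343 * sqrt(3)/256099025784362+282771604395187336217/1645692339690310212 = 171.83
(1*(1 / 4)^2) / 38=1 / 608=0.00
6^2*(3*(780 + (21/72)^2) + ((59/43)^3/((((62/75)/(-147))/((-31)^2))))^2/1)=709504494800040125622363/101141808784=7014947659432.00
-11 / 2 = -5.50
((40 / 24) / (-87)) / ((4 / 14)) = -35 / 522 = -0.07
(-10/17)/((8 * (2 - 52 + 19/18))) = 45/29954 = 0.00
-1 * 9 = -9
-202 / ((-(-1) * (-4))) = 101 / 2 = 50.50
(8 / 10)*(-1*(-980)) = 784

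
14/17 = 0.82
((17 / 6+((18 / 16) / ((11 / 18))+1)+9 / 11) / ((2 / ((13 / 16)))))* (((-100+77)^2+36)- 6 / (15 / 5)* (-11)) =6539767 / 4224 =1548.24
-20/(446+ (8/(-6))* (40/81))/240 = -81/432872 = -0.00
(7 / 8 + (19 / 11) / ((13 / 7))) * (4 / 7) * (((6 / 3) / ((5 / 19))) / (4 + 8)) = 1121 / 1716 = 0.65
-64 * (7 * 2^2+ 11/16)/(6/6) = -1836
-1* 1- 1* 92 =-93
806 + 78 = 884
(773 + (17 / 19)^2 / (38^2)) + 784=811639477 / 521284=1557.00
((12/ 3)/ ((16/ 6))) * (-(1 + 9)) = -15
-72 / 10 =-36 / 5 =-7.20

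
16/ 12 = 4/ 3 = 1.33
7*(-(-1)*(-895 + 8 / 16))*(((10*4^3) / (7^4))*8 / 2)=-2289920 / 343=-6676.15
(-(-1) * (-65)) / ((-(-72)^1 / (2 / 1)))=-65 / 36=-1.81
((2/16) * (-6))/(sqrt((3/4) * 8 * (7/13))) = -0.42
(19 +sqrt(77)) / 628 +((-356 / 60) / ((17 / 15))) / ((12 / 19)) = -132259 / 16014 +sqrt(77) / 628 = -8.24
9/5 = 1.80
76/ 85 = 0.89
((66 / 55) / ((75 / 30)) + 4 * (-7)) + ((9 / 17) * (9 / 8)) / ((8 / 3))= -27.30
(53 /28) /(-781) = -53 /21868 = -0.00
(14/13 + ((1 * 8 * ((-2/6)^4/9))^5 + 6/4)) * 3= 13794705851193451/1784389811486958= 7.73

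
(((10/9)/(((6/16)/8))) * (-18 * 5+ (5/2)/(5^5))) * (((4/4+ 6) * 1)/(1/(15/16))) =-3149972/225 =-13999.88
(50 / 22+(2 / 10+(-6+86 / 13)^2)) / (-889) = -26504 / 8263255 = -0.00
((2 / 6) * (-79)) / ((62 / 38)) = -1501 / 93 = -16.14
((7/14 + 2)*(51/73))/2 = 255/292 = 0.87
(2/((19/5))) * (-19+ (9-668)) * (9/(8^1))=-15255/38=-401.45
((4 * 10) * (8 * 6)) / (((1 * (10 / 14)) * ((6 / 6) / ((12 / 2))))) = 16128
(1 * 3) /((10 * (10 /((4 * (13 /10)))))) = 39 /250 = 0.16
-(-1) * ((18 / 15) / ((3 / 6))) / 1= 12 / 5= 2.40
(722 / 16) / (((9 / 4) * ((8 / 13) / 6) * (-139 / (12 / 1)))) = -4693 / 278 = -16.88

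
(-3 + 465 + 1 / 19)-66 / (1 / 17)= -12539 / 19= -659.95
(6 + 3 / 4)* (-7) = -189 / 4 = -47.25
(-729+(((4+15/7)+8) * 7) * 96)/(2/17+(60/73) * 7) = 1494.62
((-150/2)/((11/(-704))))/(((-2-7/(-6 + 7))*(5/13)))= -4160/3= -1386.67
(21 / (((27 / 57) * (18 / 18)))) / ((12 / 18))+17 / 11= 1497 / 22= 68.05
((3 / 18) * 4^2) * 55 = 440 / 3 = 146.67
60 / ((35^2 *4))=3 / 245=0.01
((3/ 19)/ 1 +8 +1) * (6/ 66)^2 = 174/ 2299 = 0.08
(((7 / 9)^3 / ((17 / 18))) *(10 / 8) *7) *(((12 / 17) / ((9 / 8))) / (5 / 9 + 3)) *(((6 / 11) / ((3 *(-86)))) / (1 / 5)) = -60025 / 7381638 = -0.01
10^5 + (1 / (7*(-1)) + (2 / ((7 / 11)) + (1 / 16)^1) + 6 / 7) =11200439 / 112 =100003.92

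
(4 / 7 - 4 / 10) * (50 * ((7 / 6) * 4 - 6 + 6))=40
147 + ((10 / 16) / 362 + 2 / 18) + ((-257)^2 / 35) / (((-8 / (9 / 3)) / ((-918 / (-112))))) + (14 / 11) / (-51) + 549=-24380445451939 / 4776488640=-5104.26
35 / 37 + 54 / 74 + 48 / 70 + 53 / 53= 4353 / 1295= 3.36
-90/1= -90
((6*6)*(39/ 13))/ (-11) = -108/ 11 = -9.82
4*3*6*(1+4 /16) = 90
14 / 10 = 7 / 5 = 1.40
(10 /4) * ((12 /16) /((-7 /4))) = -15 /14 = -1.07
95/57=5/3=1.67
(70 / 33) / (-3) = -70 / 99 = -0.71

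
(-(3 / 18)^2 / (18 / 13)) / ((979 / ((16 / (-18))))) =13 / 713691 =0.00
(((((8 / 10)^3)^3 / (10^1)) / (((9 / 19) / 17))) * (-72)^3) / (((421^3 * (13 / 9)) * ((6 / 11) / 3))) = -86910575837184 / 9473046806640625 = -0.01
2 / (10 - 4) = 1 / 3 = 0.33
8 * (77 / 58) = 308 / 29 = 10.62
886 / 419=2.11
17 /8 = 2.12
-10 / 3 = -3.33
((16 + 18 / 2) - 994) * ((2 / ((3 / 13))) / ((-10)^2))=-4199 / 50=-83.98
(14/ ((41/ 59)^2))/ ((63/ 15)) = 34810/ 5043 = 6.90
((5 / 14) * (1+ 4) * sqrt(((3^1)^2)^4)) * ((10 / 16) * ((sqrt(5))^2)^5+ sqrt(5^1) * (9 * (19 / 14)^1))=346275 * sqrt(5) / 196+ 31640625 / 112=286456.06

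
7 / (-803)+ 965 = 964.99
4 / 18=2 / 9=0.22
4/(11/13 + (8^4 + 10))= 52/53389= 0.00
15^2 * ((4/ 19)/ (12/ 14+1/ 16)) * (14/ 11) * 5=7056000/ 21527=327.77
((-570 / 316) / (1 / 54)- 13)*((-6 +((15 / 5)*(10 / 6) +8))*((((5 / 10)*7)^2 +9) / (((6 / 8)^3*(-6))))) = 41516720 / 6399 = 6488.00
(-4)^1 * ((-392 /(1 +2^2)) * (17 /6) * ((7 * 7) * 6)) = 1306144 /5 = 261228.80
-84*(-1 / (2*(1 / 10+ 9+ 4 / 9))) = 3780 / 859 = 4.40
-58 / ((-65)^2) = -58 / 4225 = -0.01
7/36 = 0.19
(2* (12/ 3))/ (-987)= -8/ 987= -0.01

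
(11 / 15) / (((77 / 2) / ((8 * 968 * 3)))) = 15488 / 35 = 442.51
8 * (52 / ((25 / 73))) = 30368 / 25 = 1214.72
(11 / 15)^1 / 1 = 11 / 15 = 0.73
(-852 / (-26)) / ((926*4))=213 / 24076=0.01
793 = 793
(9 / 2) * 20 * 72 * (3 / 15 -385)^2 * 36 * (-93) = -16062035678208 / 5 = -3212407135641.60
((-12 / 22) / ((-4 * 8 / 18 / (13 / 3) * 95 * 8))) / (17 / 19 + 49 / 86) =5031 / 4211680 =0.00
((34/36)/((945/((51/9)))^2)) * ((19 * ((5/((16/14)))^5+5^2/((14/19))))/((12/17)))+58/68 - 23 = -1863951292218931/90260037697536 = -20.65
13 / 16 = 0.81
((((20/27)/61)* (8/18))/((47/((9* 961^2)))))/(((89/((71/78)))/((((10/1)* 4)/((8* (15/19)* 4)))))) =15.46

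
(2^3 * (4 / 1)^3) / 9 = 512 / 9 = 56.89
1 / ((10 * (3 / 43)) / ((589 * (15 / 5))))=25327 / 10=2532.70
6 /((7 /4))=24 /7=3.43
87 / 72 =29 / 24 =1.21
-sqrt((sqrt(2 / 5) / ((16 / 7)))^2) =-7 * sqrt(10) / 80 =-0.28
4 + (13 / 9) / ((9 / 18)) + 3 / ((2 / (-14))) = -127 / 9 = -14.11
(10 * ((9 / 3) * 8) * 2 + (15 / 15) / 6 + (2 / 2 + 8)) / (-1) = -2935 / 6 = -489.17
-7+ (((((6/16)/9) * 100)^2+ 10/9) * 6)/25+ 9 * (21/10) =49/3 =16.33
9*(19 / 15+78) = 3567 / 5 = 713.40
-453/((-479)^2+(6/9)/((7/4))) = -9513/4818269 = -0.00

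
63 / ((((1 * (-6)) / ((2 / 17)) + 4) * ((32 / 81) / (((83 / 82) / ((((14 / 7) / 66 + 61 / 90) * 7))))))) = -0.69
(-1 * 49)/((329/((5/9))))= -35/423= -0.08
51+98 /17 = 965 /17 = 56.76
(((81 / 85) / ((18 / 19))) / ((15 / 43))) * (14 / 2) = 17157 / 850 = 20.18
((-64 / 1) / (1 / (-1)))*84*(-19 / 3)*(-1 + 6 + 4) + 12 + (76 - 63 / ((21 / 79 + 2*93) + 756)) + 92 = -2533010845 / 8271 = -306252.07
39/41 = 0.95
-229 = -229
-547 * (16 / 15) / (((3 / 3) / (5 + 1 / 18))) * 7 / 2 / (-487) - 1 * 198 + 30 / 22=-126875119 / 723195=-175.44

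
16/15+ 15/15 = 31/15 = 2.07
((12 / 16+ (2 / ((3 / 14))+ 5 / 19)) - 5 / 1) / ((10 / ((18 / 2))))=3657 / 760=4.81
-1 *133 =-133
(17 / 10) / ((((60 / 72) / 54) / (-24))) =-66096 / 25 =-2643.84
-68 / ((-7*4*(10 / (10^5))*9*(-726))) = -85000 / 22869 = -3.72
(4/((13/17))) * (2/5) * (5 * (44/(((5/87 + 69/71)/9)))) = 889488/221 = 4024.83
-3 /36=-1 /12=-0.08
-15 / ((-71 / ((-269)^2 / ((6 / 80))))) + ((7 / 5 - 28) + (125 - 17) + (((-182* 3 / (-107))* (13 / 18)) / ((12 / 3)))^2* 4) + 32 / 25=149185968065123 / 731591100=203919.88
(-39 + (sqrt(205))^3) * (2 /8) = -39 /4 + 205 * sqrt(205) /4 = 724.04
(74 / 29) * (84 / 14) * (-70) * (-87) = 93240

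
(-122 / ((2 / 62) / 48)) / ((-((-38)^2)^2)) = 11346 / 130321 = 0.09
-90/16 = -45/8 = -5.62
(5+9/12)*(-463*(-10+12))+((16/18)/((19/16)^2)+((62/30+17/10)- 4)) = -86490053/16245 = -5324.10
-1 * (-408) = 408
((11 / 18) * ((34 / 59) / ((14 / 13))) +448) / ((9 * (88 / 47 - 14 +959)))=156644561 / 2977517718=0.05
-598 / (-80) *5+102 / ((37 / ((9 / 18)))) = 11471 / 296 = 38.75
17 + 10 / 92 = 17.11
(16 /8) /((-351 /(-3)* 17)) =2 /1989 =0.00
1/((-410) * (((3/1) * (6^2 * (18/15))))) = -1/53136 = -0.00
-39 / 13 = -3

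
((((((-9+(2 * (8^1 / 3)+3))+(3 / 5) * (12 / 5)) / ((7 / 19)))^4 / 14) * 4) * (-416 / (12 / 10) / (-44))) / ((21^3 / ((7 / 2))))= 0.02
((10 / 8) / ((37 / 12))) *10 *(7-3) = 600 / 37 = 16.22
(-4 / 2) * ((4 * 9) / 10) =-7.20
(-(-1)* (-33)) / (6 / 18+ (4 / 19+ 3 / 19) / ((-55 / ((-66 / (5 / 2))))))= -47025 / 727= -64.68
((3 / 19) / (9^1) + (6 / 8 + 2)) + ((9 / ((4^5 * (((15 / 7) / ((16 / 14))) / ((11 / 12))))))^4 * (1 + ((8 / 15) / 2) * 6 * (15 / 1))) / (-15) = 1355062181609821 / 489626271744000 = 2.77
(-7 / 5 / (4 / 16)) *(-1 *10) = 56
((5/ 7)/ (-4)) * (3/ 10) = -3/ 56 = -0.05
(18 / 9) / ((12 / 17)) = 17 / 6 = 2.83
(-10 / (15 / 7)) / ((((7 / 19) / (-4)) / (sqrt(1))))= 152 / 3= 50.67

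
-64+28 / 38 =-1202 / 19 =-63.26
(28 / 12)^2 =49 / 9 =5.44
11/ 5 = 2.20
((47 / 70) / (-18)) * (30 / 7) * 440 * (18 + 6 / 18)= -568700 / 441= -1289.57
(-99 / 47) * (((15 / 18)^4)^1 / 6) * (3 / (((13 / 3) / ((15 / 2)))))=-34375 / 39104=-0.88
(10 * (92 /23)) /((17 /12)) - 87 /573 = 28.08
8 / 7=1.14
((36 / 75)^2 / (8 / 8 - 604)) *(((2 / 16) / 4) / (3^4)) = -1 / 6783750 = -0.00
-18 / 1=-18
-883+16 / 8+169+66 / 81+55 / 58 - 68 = -1218719 / 1566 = -778.24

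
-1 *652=-652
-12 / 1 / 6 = -2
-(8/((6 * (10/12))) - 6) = 22/5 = 4.40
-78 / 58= -1.34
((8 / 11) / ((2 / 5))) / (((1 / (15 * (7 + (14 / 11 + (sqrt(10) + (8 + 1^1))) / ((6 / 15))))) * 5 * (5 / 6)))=180 * sqrt(10) / 11 + 25884 / 121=265.66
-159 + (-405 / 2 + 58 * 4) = -259 / 2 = -129.50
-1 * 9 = -9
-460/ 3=-153.33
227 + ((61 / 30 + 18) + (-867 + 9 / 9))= -18569 / 30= -618.97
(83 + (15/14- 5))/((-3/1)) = -369/14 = -26.36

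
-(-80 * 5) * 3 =1200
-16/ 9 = -1.78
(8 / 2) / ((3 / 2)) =8 / 3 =2.67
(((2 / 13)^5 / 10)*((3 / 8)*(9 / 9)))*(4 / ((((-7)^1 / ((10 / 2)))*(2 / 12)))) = -144 / 2599051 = -0.00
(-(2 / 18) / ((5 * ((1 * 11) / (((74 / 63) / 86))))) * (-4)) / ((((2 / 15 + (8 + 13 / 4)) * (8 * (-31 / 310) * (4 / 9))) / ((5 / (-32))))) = 925 / 217095648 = 0.00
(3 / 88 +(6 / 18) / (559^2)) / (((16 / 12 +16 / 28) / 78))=59060757 / 42305120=1.40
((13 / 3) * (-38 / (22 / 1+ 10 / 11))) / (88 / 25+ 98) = -67925 / 959364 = -0.07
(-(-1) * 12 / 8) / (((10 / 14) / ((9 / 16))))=189 / 160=1.18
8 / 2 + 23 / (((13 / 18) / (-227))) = -93926 / 13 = -7225.08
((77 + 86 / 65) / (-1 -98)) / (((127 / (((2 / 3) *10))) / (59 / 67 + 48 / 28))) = -8260996 / 76657581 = -0.11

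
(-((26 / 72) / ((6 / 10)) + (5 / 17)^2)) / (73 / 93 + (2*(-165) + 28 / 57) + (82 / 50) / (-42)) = 2214566375 / 1057688321598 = 0.00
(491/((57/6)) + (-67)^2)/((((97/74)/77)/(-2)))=-983167108/1843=-533460.18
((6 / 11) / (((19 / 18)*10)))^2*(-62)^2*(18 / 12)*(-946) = -1445974416 / 99275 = -14565.34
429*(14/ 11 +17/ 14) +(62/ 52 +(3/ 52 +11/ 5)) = 149853/ 140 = 1070.38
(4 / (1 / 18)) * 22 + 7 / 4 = 6343 / 4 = 1585.75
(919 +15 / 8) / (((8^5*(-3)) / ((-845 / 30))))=1245023 / 4718592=0.26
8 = 8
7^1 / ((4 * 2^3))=7 / 32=0.22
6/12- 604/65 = -1143/130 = -8.79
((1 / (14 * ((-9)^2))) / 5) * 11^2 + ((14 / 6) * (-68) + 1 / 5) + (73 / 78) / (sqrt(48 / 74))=-179677 / 1134 + 73 * sqrt(222) / 936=-157.28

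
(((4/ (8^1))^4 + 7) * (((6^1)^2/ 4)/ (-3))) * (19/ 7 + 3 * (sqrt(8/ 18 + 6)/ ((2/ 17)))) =-5763 * sqrt(58)/ 32 -6441/ 112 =-1429.06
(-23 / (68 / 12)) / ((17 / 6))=-414 / 289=-1.43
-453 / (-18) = 151 / 6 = 25.17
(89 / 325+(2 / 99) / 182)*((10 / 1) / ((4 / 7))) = 30851 / 6435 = 4.79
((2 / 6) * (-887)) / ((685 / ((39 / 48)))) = -11531 / 32880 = -0.35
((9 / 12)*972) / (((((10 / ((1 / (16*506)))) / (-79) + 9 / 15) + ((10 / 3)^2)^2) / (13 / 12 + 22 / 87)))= -3615275025 / 3343073948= -1.08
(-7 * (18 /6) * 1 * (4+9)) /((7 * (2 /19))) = -741 /2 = -370.50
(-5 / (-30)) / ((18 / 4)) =1 / 27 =0.04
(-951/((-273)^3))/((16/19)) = 0.00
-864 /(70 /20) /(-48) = 36 /7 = 5.14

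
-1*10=-10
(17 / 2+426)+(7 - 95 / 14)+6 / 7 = 3049 / 7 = 435.57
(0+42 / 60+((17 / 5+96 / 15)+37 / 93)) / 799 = 2027 / 148614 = 0.01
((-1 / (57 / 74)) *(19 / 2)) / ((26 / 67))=-2479 / 78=-31.78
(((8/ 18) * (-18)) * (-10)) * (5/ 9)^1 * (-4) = -1600/ 9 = -177.78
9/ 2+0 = 9/ 2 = 4.50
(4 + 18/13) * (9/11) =630/143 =4.41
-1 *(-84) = 84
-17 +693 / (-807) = -4804 / 269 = -17.86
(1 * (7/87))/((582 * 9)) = 7/455706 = 0.00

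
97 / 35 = 2.77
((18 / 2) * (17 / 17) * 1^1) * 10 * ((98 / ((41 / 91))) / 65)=12348 / 41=301.17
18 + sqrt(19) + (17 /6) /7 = sqrt(19) + 773 /42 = 22.76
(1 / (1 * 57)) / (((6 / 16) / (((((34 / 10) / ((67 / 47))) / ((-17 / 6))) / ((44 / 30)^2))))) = -0.02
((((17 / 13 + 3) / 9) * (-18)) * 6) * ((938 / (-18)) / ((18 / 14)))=735392 / 351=2095.13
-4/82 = -2/41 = -0.05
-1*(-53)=53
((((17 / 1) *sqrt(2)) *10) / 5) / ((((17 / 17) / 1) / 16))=544 *sqrt(2)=769.33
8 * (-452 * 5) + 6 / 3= -18078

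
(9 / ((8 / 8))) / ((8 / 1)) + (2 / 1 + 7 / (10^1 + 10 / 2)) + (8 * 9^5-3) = 56687111 / 120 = 472392.59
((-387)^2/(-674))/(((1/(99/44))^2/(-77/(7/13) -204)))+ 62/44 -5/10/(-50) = 1157632461281/2965600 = 390353.54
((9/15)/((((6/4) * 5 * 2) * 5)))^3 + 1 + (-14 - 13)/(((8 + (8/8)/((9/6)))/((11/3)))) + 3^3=841796901/50781250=16.58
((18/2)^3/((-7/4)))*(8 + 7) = -6248.57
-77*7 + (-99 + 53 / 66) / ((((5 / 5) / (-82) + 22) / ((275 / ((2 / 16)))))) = -56059651 / 5409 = -10364.14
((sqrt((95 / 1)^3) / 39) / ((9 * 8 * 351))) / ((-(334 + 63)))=-95 * sqrt(95) / 391286376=-0.00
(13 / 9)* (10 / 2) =65 / 9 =7.22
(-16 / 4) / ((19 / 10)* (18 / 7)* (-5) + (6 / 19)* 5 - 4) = 532 / 3571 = 0.15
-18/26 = -9/13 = -0.69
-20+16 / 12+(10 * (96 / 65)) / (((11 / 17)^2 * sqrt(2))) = 6.28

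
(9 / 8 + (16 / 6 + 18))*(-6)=-523 / 4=-130.75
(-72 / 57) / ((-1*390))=4 / 1235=0.00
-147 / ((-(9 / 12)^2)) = 261.33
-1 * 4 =-4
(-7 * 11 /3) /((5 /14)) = -1078 /15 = -71.87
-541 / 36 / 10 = -541 / 360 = -1.50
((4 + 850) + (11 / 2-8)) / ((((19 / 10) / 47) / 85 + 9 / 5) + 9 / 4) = 68034850 / 323633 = 210.22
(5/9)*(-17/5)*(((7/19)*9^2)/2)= -1071/38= -28.18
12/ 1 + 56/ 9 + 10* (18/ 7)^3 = 581132/ 3087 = 188.25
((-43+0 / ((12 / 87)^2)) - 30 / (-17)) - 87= -2180 / 17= -128.24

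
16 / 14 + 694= 4866 / 7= 695.14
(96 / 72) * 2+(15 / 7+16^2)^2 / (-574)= -9570739 / 84378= -113.43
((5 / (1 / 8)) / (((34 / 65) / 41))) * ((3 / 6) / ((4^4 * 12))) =0.51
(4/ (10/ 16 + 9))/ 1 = 32/ 77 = 0.42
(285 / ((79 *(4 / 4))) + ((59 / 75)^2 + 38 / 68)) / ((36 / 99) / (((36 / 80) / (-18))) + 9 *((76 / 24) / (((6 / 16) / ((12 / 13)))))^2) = 134404474919 / 14950652040000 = 0.01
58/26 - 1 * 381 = -4924/13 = -378.77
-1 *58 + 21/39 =-747/13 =-57.46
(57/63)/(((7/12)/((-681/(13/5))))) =-258780/637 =-406.25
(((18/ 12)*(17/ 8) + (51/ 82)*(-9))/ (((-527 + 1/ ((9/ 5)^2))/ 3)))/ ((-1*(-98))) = 384183/ 2742654656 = 0.00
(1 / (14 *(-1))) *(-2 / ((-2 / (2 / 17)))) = -1 / 119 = -0.01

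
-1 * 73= -73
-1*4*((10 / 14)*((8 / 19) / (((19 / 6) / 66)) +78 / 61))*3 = -13284360 / 154147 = -86.18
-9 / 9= -1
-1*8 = -8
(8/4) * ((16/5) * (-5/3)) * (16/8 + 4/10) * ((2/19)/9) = -256/855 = -0.30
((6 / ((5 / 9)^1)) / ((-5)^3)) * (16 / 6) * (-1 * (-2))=-288 / 625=-0.46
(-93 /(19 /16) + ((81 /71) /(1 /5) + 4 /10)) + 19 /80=-71.97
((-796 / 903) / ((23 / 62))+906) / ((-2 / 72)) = -225208344 / 6923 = -32530.46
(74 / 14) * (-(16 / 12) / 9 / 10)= -74 / 945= -0.08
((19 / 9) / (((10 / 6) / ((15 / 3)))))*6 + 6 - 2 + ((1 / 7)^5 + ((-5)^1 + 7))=739509 / 16807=44.00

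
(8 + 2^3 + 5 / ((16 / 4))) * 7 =483 / 4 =120.75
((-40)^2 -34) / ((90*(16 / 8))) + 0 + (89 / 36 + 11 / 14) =15067 / 1260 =11.96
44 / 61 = 0.72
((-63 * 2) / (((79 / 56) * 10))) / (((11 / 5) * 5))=-3528 / 4345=-0.81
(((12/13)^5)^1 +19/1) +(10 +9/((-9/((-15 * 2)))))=22155119/371293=59.67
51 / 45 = 17 / 15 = 1.13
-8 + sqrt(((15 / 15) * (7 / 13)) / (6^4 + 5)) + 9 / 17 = -7.45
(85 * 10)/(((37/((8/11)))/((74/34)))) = 400/11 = 36.36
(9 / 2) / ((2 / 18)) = 81 / 2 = 40.50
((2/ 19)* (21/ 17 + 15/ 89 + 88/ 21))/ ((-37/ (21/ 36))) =-2402/ 258723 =-0.01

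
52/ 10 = 26/ 5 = 5.20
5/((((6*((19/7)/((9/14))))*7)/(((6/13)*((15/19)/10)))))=135/131404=0.00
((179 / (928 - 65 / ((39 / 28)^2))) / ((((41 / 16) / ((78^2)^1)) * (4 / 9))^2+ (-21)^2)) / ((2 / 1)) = 31395855871224 / 138377713728986077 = 0.00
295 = 295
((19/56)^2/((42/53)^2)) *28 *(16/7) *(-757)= -8880.97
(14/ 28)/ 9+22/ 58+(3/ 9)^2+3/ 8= 641/ 696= 0.92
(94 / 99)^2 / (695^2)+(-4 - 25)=-137289703889 / 4734128025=-29.00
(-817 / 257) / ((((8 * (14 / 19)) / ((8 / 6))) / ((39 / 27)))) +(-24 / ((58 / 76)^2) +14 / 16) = -13520243771 / 326799144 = -41.37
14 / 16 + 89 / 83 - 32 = -19955 / 664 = -30.05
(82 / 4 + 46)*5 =665 / 2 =332.50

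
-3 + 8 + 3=8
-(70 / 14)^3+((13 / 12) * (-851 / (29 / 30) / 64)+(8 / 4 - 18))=-578707 / 3712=-155.90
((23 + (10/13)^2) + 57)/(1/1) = 13620/169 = 80.59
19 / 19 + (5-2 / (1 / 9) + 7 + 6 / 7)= -29 / 7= -4.14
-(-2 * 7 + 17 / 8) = 11.88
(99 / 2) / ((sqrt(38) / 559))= 55341*sqrt(38) / 76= 4488.75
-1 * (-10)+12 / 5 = 62 / 5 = 12.40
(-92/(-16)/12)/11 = 0.04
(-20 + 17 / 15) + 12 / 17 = -18.16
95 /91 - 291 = -289.96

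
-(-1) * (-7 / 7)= -1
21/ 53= 0.40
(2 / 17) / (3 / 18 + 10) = 12 / 1037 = 0.01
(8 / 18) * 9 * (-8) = -32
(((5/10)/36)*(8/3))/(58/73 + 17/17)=73/3537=0.02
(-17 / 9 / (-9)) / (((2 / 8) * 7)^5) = 17408 / 1361367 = 0.01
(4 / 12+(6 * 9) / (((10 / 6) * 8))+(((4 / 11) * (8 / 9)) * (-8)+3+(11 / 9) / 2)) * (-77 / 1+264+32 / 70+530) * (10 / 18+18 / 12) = 9949806863 / 1247400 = 7976.44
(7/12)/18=7/216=0.03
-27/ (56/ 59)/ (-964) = 1593/ 53984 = 0.03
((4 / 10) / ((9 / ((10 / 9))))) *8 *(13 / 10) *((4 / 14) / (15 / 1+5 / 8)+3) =549328 / 354375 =1.55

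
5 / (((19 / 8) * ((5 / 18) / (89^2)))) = 1140624 / 19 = 60032.84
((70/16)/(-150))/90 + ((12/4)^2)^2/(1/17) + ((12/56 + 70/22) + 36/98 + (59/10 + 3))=16179013987/11642400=1389.66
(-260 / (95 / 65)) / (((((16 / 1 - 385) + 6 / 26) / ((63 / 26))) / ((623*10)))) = 110551350 / 15181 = 7282.22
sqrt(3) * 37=37 * sqrt(3)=64.09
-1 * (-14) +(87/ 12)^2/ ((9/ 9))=1065/ 16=66.56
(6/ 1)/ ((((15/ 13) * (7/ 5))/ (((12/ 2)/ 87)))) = 52/ 203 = 0.26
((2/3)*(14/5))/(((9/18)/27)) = 504/5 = 100.80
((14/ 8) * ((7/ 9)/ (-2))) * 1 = -49/ 72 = -0.68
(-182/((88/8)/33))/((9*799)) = -182/2397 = -0.08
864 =864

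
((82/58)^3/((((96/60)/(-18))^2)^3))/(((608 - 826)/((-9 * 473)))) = 2436297407037140625/21777620992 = 111871604.71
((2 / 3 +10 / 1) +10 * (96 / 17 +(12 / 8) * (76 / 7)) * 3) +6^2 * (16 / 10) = 1296356 / 1785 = 726.25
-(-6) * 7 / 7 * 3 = 18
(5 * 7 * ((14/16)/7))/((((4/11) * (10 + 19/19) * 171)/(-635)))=-22225/5472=-4.06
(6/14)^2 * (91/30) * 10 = 39/7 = 5.57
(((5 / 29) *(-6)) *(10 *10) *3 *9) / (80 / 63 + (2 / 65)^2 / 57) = -102410831250 / 46560109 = -2199.54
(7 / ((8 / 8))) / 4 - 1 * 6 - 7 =-45 / 4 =-11.25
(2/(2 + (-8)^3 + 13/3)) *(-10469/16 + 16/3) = 31151/12136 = 2.57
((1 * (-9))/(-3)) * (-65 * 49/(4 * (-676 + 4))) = 455/128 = 3.55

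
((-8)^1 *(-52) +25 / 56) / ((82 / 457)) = 10657697 / 4592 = 2320.93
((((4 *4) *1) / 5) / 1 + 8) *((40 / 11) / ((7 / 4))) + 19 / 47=12241 / 517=23.68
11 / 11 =1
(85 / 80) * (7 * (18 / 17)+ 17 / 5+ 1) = 251 / 20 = 12.55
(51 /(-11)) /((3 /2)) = -34 /11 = -3.09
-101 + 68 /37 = -3669 /37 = -99.16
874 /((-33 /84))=-24472 /11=-2224.73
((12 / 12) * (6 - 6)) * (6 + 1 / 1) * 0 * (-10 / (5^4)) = 0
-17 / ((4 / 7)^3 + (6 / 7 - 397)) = 343 / 7989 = 0.04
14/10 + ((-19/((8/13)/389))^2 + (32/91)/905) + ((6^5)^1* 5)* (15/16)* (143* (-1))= 732823826612651/5270720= 139036759.04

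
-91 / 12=-7.58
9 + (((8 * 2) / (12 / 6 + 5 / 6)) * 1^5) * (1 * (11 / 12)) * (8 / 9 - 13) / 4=-1021 / 153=-6.67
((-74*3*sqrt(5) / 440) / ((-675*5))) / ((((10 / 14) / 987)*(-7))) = -12173*sqrt(5) / 412500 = -0.07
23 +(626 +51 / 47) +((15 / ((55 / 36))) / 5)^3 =5142628214 / 7819625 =657.66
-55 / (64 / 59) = -3245 / 64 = -50.70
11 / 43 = 0.26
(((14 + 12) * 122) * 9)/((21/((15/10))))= 14274/7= 2039.14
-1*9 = -9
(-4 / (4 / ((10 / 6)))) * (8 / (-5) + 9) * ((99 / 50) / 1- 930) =11445.58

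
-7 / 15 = -0.47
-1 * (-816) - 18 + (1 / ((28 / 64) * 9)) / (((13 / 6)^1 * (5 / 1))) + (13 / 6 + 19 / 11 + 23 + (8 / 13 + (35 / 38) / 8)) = 1256239791 / 1521520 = 825.65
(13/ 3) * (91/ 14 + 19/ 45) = 8099/ 270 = 30.00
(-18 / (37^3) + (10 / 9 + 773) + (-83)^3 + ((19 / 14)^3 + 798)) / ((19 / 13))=-9272819165314549 / 23767603272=-390145.32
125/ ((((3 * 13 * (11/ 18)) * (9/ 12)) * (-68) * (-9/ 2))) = 500/ 21879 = 0.02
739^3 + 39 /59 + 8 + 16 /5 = 119057112104 /295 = 403583430.86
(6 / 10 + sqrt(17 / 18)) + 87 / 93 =sqrt(34) / 6 + 238 / 155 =2.51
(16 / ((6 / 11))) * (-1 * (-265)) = 23320 / 3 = 7773.33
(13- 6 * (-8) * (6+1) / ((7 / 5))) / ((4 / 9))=2277 / 4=569.25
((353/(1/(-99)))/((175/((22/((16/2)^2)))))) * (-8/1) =549.17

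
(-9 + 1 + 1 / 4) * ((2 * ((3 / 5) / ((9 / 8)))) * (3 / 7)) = -124 / 35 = -3.54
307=307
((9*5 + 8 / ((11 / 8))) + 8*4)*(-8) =-7288 / 11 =-662.55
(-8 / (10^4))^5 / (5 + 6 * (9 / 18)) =-1 / 24414062500000000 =-0.00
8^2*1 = 64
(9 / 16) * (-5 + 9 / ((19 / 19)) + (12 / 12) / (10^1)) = 369 / 160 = 2.31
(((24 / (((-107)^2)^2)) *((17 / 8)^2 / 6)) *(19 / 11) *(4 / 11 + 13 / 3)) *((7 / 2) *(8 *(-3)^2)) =17873205 / 63442526884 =0.00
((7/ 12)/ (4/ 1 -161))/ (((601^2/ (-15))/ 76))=665/ 56708557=0.00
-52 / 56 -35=-503 / 14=-35.93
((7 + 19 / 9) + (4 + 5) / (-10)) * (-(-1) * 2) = 739 / 45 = 16.42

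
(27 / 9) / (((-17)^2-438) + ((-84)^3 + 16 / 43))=-129 / 25492663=-0.00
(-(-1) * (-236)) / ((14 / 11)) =-1298 / 7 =-185.43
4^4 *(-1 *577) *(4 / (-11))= 590848 / 11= 53713.45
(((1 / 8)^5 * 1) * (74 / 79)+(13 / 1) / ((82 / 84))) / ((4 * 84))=706708973 / 17830772736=0.04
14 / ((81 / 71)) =994 / 81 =12.27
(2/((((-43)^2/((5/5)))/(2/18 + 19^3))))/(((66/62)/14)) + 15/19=93301949/948537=98.36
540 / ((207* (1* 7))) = 60 / 161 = 0.37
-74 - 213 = -287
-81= -81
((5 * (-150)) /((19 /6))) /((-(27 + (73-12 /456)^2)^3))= 713116512000 /461624127346150364413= 0.00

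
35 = 35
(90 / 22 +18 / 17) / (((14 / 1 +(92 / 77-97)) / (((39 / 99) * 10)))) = -292110 / 1177913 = -0.25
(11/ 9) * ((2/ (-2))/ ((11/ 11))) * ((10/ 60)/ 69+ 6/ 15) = -9163/ 18630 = -0.49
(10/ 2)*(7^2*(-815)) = -199675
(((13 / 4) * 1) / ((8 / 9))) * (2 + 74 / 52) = 12.52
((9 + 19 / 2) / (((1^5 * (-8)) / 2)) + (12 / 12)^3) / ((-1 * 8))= 29 / 64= 0.45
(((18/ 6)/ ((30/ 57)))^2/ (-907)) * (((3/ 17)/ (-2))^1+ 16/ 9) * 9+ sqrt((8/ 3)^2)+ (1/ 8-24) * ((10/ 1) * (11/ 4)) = -12108982223/ 18502800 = -654.44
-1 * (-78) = 78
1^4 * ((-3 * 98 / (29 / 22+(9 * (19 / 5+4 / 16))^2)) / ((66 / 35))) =-686000 / 5851651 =-0.12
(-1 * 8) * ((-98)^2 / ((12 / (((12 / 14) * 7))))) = -38416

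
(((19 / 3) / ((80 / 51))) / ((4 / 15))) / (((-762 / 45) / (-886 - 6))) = 797.57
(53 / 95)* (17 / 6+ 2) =1537 / 570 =2.70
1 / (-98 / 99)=-99 / 98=-1.01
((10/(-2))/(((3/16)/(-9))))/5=48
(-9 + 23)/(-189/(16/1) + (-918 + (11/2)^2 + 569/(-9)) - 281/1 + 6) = -288/25463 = -0.01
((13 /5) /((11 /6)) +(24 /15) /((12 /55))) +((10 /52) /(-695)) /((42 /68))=18264221 /2087085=8.75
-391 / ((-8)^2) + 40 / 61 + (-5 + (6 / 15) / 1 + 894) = 17254633 / 19520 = 883.95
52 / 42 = 26 / 21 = 1.24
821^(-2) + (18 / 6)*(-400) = -808849199 / 674041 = -1200.00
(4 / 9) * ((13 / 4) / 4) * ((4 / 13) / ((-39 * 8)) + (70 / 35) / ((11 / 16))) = 32437 / 30888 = 1.05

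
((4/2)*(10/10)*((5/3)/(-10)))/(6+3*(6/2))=-1/45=-0.02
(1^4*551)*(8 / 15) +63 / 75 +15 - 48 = 19628 / 75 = 261.71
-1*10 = -10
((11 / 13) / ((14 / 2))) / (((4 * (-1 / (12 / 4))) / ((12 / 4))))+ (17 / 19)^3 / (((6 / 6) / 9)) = 15415947 / 2496676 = 6.17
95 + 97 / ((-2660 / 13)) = 251439 / 2660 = 94.53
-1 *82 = -82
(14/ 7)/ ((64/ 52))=13/ 8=1.62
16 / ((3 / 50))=800 / 3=266.67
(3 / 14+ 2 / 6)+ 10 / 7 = 83 / 42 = 1.98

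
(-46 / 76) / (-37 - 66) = 23 / 3914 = 0.01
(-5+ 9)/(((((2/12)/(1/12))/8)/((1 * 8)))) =128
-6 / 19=-0.32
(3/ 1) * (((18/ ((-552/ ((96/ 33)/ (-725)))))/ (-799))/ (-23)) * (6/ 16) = 27/ 3370801225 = 0.00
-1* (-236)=236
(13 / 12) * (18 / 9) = 13 / 6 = 2.17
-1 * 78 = -78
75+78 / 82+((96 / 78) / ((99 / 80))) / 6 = 12049394 / 158301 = 76.12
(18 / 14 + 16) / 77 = 11 / 49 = 0.22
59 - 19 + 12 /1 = 52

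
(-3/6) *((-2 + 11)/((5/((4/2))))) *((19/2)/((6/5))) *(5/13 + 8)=-6213/52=-119.48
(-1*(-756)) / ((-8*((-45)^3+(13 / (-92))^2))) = 799848 / 771281831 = 0.00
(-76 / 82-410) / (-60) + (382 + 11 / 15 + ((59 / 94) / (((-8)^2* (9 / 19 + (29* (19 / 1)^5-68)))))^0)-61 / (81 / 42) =1986802 / 5535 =358.95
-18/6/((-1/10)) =30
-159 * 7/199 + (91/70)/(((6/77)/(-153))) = -10181409/3980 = -2558.14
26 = 26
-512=-512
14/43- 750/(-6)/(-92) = -4087/3956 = -1.03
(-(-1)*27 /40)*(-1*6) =-81 /20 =-4.05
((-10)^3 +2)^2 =996004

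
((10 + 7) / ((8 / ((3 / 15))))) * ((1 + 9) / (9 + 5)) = 17 / 56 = 0.30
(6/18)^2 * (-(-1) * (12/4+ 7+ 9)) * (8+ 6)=266/9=29.56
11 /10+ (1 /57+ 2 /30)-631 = -23933 /38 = -629.82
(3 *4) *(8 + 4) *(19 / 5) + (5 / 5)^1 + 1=2746 / 5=549.20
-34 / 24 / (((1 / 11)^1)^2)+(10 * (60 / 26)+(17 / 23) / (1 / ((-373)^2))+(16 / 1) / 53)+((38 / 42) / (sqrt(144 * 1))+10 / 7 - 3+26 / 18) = 205036171651 / 1996722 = 102686.39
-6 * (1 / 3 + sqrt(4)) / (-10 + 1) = 14 / 9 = 1.56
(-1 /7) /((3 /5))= -5 /21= -0.24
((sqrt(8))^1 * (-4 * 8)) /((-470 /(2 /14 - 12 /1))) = -2656 * sqrt(2) /1645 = -2.28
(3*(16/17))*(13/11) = 624/187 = 3.34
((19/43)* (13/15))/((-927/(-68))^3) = 77664704/513805699035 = 0.00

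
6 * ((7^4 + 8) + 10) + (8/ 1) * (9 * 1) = 14586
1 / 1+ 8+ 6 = 15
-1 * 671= -671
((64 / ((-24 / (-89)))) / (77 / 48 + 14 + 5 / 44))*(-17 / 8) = -266288 / 8299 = -32.09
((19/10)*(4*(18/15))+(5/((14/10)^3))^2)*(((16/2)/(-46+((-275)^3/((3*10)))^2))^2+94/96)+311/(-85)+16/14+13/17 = 7492172101246396424258321107917816211/718341101117336241686088382965255600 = 10.43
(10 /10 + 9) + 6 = 16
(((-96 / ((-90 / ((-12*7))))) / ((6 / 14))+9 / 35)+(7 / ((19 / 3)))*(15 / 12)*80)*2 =-78430 / 399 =-196.57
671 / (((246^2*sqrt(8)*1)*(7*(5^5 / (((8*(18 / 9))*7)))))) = 671*sqrt(2) / 47278125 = 0.00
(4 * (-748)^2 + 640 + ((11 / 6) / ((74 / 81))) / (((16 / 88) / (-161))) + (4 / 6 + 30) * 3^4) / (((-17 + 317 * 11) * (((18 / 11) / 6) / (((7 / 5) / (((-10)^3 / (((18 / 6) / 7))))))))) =-7291365983 / 5135600000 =-1.42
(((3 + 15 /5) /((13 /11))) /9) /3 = 22 /117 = 0.19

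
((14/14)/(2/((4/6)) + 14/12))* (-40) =-48/5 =-9.60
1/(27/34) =34/27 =1.26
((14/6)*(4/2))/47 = 14/141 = 0.10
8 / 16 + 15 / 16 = 23 / 16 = 1.44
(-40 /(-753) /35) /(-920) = -1 /606165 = -0.00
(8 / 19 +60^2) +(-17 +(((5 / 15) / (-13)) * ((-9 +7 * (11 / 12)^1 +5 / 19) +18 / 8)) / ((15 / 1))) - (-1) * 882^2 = 26059364959 / 33345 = 781507.42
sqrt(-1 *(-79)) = sqrt(79) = 8.89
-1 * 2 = -2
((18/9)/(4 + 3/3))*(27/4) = 2.70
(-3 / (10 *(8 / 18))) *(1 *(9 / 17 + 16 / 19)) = -11961 / 12920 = -0.93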